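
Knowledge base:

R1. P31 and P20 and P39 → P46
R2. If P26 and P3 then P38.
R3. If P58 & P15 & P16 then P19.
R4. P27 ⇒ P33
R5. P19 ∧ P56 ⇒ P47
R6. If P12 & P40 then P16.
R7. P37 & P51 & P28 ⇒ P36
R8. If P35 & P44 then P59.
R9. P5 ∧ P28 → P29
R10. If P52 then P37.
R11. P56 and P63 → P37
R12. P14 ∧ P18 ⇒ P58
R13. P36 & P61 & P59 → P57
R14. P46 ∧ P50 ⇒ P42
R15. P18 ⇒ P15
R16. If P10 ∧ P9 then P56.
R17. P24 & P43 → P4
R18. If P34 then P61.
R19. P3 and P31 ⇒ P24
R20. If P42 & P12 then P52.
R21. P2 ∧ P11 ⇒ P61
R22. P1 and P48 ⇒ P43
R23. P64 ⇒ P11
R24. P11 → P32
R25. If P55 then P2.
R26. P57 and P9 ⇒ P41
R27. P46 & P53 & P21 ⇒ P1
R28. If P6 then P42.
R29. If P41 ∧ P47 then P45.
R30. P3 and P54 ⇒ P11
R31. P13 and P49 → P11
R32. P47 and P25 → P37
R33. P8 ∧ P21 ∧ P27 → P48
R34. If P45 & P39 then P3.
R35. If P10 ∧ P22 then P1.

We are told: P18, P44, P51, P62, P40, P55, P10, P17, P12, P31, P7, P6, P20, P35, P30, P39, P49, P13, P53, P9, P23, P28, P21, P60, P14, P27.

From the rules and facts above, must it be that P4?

No

Forward chaining from the given facts derives: P46, P33, P16, P59, P58, P15, P56, P2, P1, P42, P11, P19, P47, P52, P61, P32, P37, P36, P57, P41, P45, P3, P24.
The only rule concluding P4 is R17, which needs P43; that is never established.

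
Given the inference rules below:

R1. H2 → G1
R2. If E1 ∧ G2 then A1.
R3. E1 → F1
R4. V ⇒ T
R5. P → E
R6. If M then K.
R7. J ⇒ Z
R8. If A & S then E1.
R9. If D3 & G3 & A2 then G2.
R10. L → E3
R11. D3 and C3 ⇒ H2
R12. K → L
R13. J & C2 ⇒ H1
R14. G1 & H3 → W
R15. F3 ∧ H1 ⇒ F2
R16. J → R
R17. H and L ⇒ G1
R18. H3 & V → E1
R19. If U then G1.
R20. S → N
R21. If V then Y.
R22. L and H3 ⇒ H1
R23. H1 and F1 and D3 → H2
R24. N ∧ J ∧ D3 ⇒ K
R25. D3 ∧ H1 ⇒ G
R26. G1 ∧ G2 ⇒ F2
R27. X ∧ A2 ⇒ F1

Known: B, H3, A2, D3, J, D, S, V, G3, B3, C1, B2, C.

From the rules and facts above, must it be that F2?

G2  (by R9: D3, G3, A2)
E1  (by R18: H3, V)
N  (by R20: S)
K  (by R24: N, J, D3)
F1  (by R3: E1)
L  (by R12: K)
H1  (by R22: L, H3)
H2  (by R23: H1, F1, D3)
G1  (by R1: H2)
F2  (by R26: G1, G2)

Yes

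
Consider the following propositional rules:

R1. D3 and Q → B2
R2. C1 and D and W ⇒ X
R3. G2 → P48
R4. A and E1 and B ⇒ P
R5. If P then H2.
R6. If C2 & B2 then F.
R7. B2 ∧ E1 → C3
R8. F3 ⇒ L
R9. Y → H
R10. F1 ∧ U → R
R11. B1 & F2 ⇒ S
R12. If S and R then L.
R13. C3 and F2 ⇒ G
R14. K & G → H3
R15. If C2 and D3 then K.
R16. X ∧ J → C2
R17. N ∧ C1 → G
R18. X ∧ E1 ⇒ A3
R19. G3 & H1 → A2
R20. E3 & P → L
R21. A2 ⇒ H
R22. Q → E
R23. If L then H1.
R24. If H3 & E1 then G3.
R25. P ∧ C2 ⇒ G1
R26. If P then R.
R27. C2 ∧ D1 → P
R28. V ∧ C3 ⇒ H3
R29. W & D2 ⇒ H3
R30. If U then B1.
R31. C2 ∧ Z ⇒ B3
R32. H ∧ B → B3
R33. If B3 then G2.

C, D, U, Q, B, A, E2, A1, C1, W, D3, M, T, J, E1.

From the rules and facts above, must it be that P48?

Forward chaining from the given facts derives: B2, X, P, H2, C3, C2, A3, E, G1, R, B1, F, K.
The only rule concluding P48 is R3, which needs G2; that is never established.

No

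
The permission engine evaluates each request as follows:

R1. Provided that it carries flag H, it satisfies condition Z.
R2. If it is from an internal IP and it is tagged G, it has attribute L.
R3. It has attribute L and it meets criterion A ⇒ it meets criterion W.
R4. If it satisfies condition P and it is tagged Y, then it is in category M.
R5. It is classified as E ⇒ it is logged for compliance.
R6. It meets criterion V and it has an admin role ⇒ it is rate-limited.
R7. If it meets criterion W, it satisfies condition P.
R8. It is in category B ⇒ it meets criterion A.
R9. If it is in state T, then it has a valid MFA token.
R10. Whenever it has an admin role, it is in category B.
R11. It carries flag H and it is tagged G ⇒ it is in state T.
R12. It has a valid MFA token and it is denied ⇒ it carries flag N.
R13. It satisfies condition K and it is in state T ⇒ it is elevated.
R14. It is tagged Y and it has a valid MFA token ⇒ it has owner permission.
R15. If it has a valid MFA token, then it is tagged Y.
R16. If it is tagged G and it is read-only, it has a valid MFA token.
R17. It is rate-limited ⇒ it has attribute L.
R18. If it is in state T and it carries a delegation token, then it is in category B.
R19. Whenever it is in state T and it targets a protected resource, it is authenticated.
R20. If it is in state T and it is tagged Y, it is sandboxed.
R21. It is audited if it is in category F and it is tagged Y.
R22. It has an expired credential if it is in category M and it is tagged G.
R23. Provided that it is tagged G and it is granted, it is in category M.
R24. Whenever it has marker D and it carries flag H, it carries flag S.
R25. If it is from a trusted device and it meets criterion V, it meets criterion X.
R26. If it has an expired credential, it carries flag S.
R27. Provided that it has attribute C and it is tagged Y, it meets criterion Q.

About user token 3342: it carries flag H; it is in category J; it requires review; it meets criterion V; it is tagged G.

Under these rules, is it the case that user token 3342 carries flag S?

Forward chaining from the given facts derives: satisfies condition Z, is in state T, has a valid MFA token, is tagged Y, is sandboxed, has owner permission.
Rules concluding "it carries flag S": R24 needs "it has marker D"; R26 needs "it has an expired credential" — none of these are established.

No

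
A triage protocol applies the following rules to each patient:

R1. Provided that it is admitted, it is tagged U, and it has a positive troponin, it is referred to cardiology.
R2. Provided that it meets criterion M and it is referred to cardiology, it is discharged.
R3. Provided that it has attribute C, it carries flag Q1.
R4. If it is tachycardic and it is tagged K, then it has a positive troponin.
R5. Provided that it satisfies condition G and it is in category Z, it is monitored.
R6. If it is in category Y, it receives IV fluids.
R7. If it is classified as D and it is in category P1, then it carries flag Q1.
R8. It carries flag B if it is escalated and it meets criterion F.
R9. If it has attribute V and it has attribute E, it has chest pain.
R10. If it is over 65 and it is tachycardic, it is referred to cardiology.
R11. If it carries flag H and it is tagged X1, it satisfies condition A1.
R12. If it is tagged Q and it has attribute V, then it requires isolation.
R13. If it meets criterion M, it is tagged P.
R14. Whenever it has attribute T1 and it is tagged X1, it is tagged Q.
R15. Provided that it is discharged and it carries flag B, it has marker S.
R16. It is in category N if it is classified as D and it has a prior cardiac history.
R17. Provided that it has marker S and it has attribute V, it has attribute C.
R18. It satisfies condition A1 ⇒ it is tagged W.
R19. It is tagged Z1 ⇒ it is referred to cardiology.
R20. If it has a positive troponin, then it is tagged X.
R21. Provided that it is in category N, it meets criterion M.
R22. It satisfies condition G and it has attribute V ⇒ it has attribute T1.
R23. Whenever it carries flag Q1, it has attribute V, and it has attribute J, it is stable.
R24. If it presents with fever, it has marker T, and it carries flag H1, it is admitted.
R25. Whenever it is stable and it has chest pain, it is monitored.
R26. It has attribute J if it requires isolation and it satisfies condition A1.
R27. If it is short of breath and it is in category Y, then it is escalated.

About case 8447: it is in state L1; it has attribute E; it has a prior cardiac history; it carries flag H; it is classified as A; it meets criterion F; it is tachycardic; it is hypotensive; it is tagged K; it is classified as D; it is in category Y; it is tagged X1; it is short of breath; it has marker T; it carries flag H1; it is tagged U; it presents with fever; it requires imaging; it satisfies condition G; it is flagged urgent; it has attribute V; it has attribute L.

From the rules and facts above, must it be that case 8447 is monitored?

Yes

By R4 (it is tachycardic, it is tagged K): it has a positive troponin.
By R9 (it has attribute V, it has attribute E): it has chest pain.
By R11 (it carries flag H, it is tagged X1): it satisfies condition A1.
By R16 (it is classified as D, it has a prior cardiac history): it is in category N.
By R21 (it is in category N): it meets criterion M.
By R22 (it satisfies condition G, it has attribute V): it has attribute T1.
By R24 (it presents with fever, it has marker T, it carries flag H1): it is admitted.
By R27 (it is short of breath, it is in category Y): it is escalated.
By R1 (it is admitted, it is tagged U, it has a positive troponin): it is referred to cardiology.
By R2 (it meets criterion M, it is referred to cardiology): it is discharged.
By R8 (it is escalated, it meets criterion F): it carries flag B.
By R14 (it has attribute T1, it is tagged X1): it is tagged Q.
By R15 (it is discharged, it carries flag B): it has marker S.
By R17 (it has marker S, it has attribute V): it has attribute C.
By R3 (it has attribute C): it carries flag Q1.
By R12 (it is tagged Q, it has attribute V): it requires isolation.
By R26 (it requires isolation, it satisfies condition A1): it has attribute J.
By R23 (it carries flag Q1, it has attribute V, it has attribute J): it is stable.
By R25 (it is stable, it has chest pain): it is monitored.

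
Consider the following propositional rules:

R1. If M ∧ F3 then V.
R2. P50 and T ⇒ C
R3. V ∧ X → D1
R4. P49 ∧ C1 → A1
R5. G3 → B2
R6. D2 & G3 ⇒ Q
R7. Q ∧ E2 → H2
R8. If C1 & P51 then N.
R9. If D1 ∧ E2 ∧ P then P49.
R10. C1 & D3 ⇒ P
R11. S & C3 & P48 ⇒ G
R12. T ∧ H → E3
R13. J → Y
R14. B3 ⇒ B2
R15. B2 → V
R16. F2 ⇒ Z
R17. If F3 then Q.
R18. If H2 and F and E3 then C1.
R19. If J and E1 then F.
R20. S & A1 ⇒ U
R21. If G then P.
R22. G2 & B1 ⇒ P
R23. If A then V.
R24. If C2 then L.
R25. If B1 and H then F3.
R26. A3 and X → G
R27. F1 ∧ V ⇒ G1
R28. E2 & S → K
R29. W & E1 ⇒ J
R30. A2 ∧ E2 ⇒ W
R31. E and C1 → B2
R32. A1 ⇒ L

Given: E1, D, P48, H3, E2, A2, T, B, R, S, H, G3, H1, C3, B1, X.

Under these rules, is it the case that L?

B2  (by R5: G3)
G  (by R11: S, C3, P48)
E3  (by R12: T, H)
V  (by R15: B2)
P  (by R21: G)
F3  (by R25: B1, H)
W  (by R30: A2, E2)
D1  (by R3: V, X)
P49  (by R9: D1, E2, P)
Q  (by R17: F3)
J  (by R29: W, E1)
H2  (by R7: Q, E2)
F  (by R19: J, E1)
C1  (by R18: H2, F, E3)
A1  (by R4: P49, C1)
L  (by R32: A1)

Yes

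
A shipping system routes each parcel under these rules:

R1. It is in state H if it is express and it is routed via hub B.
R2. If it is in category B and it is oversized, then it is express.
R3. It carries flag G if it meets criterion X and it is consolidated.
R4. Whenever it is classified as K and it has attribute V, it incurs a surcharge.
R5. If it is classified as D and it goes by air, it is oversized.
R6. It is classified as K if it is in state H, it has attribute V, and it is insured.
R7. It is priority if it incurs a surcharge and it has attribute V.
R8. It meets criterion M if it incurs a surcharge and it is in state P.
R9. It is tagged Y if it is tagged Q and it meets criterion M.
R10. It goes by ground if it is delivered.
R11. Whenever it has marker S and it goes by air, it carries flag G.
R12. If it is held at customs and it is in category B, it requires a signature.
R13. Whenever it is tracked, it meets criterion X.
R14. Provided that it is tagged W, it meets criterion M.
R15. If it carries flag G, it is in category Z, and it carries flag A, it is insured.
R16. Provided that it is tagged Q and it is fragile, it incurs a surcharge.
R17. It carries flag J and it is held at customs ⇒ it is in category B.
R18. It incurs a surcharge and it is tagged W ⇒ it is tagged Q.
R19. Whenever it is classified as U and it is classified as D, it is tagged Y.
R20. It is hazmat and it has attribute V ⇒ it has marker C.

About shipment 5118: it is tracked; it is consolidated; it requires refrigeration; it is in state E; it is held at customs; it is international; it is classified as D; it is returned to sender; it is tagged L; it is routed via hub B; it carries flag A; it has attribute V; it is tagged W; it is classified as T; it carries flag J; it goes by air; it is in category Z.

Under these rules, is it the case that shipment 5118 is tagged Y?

Yes

By R5 (it is classified as D, it goes by air): it is oversized.
By R13 (it is tracked): it meets criterion X.
By R14 (it is tagged W): it meets criterion M.
By R17 (it carries flag J, it is held at customs): it is in category B.
By R2 (it is in category B, it is oversized): it is express.
By R3 (it meets criterion X, it is consolidated): it carries flag G.
By R15 (it carries flag G, it is in category Z, it carries flag A): it is insured.
By R1 (it is express, it is routed via hub B): it is in state H.
By R6 (it is in state H, it has attribute V, it is insured): it is classified as K.
By R4 (it is classified as K, it has attribute V): it incurs a surcharge.
By R18 (it incurs a surcharge, it is tagged W): it is tagged Q.
By R9 (it is tagged Q, it meets criterion M): it is tagged Y.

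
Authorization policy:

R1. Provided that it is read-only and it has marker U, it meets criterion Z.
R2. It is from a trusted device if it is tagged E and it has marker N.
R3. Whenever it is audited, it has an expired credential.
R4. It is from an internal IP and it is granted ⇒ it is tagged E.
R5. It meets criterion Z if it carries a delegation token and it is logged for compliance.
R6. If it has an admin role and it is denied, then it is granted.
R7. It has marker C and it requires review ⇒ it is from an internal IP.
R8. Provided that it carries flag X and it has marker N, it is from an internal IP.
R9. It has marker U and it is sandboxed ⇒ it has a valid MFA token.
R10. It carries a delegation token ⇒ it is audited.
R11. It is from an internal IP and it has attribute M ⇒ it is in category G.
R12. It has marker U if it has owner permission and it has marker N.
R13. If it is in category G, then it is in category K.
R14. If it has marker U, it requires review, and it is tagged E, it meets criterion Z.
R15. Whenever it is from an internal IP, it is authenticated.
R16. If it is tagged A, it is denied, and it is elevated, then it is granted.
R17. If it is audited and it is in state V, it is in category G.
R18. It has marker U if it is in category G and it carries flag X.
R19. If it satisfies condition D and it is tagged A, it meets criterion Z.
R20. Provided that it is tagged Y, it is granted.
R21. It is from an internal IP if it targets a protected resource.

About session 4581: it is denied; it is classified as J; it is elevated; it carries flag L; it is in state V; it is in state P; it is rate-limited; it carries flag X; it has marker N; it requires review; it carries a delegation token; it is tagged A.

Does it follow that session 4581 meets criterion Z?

By R8 (it carries flag X, it has marker N): it is from an internal IP.
By R10 (it carries a delegation token): it is audited.
By R16 (it is tagged A, it is denied, it is elevated): it is granted.
By R17 (it is audited, it is in state V): it is in category G.
By R18 (it is in category G, it carries flag X): it has marker U.
By R4 (it is from an internal IP, it is granted): it is tagged E.
By R14 (it has marker U, it requires review, it is tagged E): it meets criterion Z.

Yes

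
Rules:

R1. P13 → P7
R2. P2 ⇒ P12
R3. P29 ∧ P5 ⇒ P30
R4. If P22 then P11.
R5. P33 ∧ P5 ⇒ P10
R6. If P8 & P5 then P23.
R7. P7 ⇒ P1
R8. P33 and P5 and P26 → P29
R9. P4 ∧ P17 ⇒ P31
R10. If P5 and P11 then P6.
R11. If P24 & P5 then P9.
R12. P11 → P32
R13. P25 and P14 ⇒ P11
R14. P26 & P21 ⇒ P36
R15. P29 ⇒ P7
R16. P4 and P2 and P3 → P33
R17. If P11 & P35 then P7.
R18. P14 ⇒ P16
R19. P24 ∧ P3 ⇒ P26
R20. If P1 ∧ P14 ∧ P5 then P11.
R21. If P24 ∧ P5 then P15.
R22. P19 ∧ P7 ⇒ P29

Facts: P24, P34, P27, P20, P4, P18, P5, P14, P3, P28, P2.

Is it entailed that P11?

P33  (by R16: P4, P2, P3)
P26  (by R19: P24, P3)
P29  (by R8: P33, P5, P26)
P7  (by R15: P29)
P1  (by R7: P7)
P11  (by R20: P1, P14, P5)

Yes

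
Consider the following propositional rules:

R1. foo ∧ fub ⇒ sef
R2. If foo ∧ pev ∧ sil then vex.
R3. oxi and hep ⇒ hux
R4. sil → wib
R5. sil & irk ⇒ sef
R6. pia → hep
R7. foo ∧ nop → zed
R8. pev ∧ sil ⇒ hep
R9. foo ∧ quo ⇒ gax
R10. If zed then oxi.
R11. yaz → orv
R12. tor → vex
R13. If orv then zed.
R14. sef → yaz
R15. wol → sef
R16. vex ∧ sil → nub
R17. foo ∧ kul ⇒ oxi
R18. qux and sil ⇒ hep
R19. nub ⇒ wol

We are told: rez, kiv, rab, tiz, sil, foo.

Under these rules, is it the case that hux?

No

Forward chaining from the given facts derives: wib.
The only rule concluding hux is R3, which needs oxi; that is never established.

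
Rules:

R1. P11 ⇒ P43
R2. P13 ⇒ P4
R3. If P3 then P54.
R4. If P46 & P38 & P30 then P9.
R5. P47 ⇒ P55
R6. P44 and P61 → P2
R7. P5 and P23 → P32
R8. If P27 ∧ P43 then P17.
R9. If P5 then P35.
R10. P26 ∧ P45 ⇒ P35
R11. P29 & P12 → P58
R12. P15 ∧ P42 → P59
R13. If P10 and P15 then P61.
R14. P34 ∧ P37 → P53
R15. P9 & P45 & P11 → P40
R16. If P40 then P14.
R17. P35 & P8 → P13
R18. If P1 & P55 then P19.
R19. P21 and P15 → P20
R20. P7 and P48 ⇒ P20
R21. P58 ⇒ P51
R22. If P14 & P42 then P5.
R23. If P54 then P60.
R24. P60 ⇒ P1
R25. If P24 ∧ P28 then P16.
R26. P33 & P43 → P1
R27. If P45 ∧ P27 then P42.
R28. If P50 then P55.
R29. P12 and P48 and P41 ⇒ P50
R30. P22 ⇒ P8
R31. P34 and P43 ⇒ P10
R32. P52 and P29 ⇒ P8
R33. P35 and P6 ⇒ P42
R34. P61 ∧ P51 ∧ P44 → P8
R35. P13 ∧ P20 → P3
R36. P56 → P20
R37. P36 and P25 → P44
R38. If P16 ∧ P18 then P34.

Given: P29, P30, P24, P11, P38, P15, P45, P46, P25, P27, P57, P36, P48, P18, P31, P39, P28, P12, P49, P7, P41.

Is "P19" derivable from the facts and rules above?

P43  (by R1: P11)
P9  (by R4: P46, P38, P30)
P58  (by R11: P29, P12)
P40  (by R15: P9, P45, P11)
P14  (by R16: P40)
P20  (by R20: P7, P48)
P51  (by R21: P58)
P16  (by R25: P24, P28)
P42  (by R27: P45, P27)
P50  (by R29: P12, P48, P41)
P44  (by R37: P36, P25)
P34  (by R38: P16, P18)
P5  (by R22: P14, P42)
P55  (by R28: P50)
P10  (by R31: P34, P43)
P35  (by R9: P5)
P61  (by R13: P10, P15)
P8  (by R34: P61, P51, P44)
P13  (by R17: P35, P8)
P3  (by R35: P13, P20)
P54  (by R3: P3)
P60  (by R23: P54)
P1  (by R24: P60)
P19  (by R18: P1, P55)

Yes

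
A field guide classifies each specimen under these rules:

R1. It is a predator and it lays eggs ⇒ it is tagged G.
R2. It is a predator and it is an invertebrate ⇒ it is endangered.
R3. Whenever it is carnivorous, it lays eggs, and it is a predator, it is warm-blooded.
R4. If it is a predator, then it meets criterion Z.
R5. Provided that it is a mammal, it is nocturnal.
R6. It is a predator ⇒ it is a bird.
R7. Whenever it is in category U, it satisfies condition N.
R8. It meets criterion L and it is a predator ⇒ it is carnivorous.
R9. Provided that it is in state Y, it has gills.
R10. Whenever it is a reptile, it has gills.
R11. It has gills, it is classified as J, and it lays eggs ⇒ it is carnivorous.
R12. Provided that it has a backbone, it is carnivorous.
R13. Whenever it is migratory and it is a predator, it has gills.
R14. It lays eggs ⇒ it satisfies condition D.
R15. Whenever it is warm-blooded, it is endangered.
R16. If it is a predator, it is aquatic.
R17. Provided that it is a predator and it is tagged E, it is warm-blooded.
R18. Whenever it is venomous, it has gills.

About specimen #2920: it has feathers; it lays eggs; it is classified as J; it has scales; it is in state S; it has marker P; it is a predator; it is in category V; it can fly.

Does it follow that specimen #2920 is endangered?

Forward chaining from the given facts derives: is tagged G, meets criterion Z, is a bird, satisfies condition D, is aquatic.
Rules concluding "it is endangered": R2 needs "it is an invertebrate"; R15 needs "it is warm-blooded" — none of these are established.

No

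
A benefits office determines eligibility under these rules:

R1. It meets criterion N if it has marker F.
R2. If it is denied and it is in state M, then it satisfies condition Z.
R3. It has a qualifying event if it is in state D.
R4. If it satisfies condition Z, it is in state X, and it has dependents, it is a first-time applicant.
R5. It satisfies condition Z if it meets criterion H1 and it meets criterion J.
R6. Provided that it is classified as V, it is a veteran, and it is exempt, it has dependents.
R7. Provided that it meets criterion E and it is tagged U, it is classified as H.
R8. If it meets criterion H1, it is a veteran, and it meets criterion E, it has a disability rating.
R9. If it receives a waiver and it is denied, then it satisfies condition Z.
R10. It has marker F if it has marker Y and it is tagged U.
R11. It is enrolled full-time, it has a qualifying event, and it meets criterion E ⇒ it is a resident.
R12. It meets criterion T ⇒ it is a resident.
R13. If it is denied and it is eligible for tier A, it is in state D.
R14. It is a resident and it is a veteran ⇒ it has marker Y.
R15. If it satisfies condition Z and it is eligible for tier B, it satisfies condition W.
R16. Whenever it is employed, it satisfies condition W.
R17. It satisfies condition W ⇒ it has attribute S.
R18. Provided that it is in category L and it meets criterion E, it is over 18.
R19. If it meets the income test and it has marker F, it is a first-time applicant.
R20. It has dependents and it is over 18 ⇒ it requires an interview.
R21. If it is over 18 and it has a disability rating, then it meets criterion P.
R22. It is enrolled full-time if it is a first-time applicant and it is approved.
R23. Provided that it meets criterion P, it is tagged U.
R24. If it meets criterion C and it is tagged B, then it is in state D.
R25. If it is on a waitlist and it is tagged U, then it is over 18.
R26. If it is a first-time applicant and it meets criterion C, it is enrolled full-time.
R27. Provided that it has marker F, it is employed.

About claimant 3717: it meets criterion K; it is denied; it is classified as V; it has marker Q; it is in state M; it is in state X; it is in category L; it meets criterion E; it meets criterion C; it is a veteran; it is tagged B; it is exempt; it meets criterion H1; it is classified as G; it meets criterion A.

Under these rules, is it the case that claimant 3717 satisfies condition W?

By R2 (it is denied, it is in state M): it satisfies condition Z.
By R6 (it is classified as V, it is a veteran, it is exempt): it has dependents.
By R8 (it meets criterion H1, it is a veteran, it meets criterion E): it has a disability rating.
By R18 (it is in category L, it meets criterion E): it is over 18.
By R21 (it is over 18, it has a disability rating): it meets criterion P.
By R23 (it meets criterion P): it is tagged U.
By R24 (it meets criterion C, it is tagged B): it is in state D.
By R3 (it is in state D): it has a qualifying event.
By R4 (it satisfies condition Z, it is in state X, it has dependents): it is a first-time applicant.
By R26 (it is a first-time applicant, it meets criterion C): it is enrolled full-time.
By R11 (it is enrolled full-time, it has a qualifying event, it meets criterion E): it is a resident.
By R14 (it is a resident, it is a veteran): it has marker Y.
By R10 (it has marker Y, it is tagged U): it has marker F.
By R27 (it has marker F): it is employed.
By R16 (it is employed): it satisfies condition W.

Yes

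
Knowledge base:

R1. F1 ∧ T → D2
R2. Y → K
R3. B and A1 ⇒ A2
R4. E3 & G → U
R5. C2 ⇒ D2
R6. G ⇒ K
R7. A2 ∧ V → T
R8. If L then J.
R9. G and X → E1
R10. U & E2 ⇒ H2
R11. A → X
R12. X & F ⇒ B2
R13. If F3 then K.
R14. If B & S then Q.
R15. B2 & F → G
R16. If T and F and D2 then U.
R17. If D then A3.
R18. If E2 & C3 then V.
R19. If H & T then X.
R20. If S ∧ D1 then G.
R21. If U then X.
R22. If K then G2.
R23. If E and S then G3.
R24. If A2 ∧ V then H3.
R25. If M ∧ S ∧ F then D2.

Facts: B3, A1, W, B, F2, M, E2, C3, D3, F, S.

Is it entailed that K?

Yes

A2  (by R3: B, A1)
V  (by R18: E2, C3)
D2  (by R25: M, S, F)
T  (by R7: A2, V)
U  (by R16: T, F, D2)
X  (by R21: U)
B2  (by R12: X, F)
G  (by R15: B2, F)
K  (by R6: G)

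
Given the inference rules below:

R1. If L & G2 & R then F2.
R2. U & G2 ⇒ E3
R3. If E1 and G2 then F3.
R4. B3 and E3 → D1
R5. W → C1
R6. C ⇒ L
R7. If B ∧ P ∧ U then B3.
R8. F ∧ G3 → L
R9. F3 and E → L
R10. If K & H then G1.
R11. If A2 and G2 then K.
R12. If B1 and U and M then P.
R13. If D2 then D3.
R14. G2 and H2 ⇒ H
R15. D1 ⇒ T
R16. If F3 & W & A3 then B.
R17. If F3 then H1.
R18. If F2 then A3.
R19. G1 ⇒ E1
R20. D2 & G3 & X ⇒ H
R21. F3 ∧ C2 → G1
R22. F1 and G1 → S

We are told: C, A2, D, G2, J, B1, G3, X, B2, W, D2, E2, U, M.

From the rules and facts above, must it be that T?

Forward chaining from the given facts derives: E3, C1, L, K, P, D3, H, G1, E1, F3, H1.
The only rule concluding T is R15, which needs D1; that is never established.

No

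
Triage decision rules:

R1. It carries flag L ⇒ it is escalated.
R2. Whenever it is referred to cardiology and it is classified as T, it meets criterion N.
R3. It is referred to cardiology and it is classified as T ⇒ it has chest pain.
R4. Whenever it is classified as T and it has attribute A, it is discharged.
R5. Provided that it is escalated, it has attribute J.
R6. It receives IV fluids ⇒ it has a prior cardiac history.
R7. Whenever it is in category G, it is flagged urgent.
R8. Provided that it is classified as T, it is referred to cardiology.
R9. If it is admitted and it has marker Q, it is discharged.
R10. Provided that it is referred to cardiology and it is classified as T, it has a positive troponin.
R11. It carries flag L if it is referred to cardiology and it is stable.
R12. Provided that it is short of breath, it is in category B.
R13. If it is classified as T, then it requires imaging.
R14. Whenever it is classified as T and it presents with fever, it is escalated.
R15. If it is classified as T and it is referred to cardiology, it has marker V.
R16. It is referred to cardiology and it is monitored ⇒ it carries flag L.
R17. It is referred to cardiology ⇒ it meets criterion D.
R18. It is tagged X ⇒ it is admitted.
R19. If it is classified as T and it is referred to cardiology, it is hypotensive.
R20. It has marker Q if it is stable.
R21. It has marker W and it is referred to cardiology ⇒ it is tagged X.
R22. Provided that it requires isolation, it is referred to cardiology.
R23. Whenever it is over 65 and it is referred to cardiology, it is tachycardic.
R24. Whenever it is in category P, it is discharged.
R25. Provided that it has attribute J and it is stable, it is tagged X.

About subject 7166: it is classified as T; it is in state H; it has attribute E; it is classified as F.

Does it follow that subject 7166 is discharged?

Forward chaining from the given facts derives: is referred to cardiology, has a positive troponin, requires imaging, has marker V, meets criterion D, is hypotensive, meets criterion N, has chest pain.
Rules concluding "it is discharged": R4 needs "it has attribute A"; R9 needs "it is admitted"; R24 needs "it is in category P" — none of these are established.

No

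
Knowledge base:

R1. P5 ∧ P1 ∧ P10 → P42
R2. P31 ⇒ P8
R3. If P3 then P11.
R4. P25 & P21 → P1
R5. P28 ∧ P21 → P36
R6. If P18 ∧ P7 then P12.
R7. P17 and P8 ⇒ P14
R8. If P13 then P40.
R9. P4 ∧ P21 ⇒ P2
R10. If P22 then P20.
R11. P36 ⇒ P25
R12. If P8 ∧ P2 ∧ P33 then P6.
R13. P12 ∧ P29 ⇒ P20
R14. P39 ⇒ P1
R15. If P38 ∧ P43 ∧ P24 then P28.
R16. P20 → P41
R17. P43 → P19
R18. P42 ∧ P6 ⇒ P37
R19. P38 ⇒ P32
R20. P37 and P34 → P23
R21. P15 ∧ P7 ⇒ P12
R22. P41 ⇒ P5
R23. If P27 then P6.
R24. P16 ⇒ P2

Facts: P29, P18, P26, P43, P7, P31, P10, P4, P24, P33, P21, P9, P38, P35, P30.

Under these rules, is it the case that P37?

Yes

P8  (by R2: P31)
P12  (by R6: P18, P7)
P2  (by R9: P4, P21)
P6  (by R12: P8, P2, P33)
P20  (by R13: P12, P29)
P28  (by R15: P38, P43, P24)
P41  (by R16: P20)
P5  (by R22: P41)
P36  (by R5: P28, P21)
P25  (by R11: P36)
P1  (by R4: P25, P21)
P42  (by R1: P5, P1, P10)
P37  (by R18: P42, P6)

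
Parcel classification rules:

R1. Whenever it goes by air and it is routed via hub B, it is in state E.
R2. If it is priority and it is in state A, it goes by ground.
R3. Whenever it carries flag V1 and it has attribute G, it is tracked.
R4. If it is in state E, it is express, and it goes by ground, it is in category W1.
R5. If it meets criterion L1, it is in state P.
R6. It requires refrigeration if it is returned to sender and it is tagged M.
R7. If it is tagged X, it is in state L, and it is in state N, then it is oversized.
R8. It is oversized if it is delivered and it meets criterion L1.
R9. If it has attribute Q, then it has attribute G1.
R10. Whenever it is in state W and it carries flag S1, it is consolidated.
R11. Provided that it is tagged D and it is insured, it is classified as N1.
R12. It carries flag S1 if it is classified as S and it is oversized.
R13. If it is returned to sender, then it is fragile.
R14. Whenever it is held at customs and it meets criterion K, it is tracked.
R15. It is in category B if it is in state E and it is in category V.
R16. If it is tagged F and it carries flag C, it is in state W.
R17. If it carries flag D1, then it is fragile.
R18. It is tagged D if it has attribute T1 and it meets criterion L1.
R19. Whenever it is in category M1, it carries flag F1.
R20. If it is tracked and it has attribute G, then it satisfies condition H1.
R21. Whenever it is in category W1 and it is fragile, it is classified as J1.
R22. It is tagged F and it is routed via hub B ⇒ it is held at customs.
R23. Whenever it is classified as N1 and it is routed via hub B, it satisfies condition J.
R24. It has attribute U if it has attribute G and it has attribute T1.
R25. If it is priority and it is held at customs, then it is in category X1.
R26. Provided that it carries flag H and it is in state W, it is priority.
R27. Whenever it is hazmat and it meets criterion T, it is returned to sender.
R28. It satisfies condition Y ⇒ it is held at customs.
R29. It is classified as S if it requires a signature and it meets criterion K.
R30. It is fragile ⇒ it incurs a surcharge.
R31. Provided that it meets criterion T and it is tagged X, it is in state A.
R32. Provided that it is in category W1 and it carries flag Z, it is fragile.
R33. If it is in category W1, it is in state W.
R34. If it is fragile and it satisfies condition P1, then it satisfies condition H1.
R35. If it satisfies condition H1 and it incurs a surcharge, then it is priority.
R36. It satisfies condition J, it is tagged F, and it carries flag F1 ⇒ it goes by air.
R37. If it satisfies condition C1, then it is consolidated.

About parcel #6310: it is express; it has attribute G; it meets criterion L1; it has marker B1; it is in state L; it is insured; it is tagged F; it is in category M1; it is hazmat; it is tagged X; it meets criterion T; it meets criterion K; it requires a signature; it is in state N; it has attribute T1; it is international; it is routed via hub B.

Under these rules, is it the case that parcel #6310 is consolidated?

By R7 (it is tagged X, it is in state L, it is in state N): it is oversized.
By R18 (it has attribute T1, it meets criterion L1): it is tagged D.
By R19 (it is in category M1): it carries flag F1.
By R22 (it is tagged F, it is routed via hub B): it is held at customs.
By R27 (it is hazmat, it meets criterion T): it is returned to sender.
By R29 (it requires a signature, it meets criterion K): it is classified as S.
By R31 (it meets criterion T, it is tagged X): it is in state A.
By R11 (it is tagged D, it is insured): it is classified as N1.
By R12 (it is classified as S, it is oversized): it carries flag S1.
By R13 (it is returned to sender): it is fragile.
By R14 (it is held at customs, it meets criterion K): it is tracked.
By R20 (it is tracked, it has attribute G): it satisfies condition H1.
By R23 (it is classified as N1, it is routed via hub B): it satisfies condition J.
By R30 (it is fragile): it incurs a surcharge.
By R35 (it satisfies condition H1, it incurs a surcharge): it is priority.
By R36 (it satisfies condition J, it is tagged F, it carries flag F1): it goes by air.
By R1 (it goes by air, it is routed via hub B): it is in state E.
By R2 (it is priority, it is in state A): it goes by ground.
By R4 (it is in state E, it is express, it goes by ground): it is in category W1.
By R33 (it is in category W1): it is in state W.
By R10 (it is in state W, it carries flag S1): it is consolidated.

Yes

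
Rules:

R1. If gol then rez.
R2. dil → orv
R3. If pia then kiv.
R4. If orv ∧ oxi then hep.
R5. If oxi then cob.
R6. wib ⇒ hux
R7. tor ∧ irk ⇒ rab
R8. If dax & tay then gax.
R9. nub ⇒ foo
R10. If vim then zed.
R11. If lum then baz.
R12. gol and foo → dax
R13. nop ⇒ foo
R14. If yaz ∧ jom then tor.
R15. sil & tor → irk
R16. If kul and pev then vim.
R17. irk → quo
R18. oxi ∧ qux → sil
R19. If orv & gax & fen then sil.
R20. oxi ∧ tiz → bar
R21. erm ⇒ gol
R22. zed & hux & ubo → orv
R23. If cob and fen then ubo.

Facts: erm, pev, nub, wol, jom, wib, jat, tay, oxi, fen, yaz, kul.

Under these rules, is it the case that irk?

Yes

cob  (by R5: oxi)
hux  (by R6: wib)
foo  (by R9: nub)
tor  (by R14: yaz, jom)
vim  (by R16: kul, pev)
gol  (by R21: erm)
ubo  (by R23: cob, fen)
zed  (by R10: vim)
dax  (by R12: gol, foo)
orv  (by R22: zed, hux, ubo)
gax  (by R8: dax, tay)
sil  (by R19: orv, gax, fen)
irk  (by R15: sil, tor)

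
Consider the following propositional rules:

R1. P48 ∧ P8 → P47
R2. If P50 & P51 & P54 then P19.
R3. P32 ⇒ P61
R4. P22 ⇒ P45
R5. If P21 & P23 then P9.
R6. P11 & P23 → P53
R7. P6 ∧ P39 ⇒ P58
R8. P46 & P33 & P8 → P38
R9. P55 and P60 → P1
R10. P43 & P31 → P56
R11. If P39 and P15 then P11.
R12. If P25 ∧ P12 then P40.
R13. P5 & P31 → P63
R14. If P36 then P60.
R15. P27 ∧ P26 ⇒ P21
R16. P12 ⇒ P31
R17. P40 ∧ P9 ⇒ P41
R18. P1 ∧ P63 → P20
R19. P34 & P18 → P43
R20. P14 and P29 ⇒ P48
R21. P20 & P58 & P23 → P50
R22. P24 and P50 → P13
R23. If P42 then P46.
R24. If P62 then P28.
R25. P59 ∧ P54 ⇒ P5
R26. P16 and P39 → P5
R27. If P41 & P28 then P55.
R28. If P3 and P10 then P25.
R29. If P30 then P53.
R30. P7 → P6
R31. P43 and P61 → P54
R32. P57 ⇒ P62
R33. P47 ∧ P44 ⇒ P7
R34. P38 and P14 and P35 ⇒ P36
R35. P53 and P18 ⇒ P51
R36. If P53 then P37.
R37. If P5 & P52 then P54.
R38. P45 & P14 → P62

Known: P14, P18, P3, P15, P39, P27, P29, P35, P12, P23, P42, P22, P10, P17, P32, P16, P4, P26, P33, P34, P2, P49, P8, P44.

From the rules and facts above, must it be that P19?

P61  (by R3: P32)
P45  (by R4: P22)
P11  (by R11: P39, P15)
P21  (by R15: P27, P26)
P31  (by R16: P12)
P43  (by R19: P34, P18)
P48  (by R20: P14, P29)
P46  (by R23: P42)
P5  (by R26: P16, P39)
P25  (by R28: P3, P10)
P54  (by R31: P43, P61)
P62  (by R38: P45, P14)
P47  (by R1: P48, P8)
P9  (by R5: P21, P23)
P53  (by R6: P11, P23)
P38  (by R8: P46, P33, P8)
P40  (by R12: P25, P12)
P63  (by R13: P5, P31)
P41  (by R17: P40, P9)
P28  (by R24: P62)
P55  (by R27: P41, P28)
P7  (by R33: P47, P44)
P36  (by R34: P38, P14, P35)
P51  (by R35: P53, P18)
P60  (by R14: P36)
P6  (by R30: P7)
P58  (by R7: P6, P39)
P1  (by R9: P55, P60)
P20  (by R18: P1, P63)
P50  (by R21: P20, P58, P23)
P19  (by R2: P50, P51, P54)

Yes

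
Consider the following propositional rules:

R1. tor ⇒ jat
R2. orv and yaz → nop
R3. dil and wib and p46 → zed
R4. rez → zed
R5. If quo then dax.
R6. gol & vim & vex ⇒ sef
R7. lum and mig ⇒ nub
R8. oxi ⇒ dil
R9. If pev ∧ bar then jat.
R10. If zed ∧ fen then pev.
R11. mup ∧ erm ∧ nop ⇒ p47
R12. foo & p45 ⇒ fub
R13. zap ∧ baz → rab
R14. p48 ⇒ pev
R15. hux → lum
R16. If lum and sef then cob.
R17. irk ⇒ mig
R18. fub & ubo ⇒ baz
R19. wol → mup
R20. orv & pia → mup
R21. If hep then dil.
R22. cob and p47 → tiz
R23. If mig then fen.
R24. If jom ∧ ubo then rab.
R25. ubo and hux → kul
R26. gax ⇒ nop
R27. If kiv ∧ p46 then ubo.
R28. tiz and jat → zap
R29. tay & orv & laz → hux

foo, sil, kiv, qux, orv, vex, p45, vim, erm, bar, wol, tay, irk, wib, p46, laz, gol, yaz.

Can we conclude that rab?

Forward chaining from the given facts derives: nop, sef, fub, mig, mup, fen, ubo, hux, p47, lum, cob, baz, tiz, kul, nub.
Rules concluding rab: R13 needs zap; R24 needs jom — none of these are established.

No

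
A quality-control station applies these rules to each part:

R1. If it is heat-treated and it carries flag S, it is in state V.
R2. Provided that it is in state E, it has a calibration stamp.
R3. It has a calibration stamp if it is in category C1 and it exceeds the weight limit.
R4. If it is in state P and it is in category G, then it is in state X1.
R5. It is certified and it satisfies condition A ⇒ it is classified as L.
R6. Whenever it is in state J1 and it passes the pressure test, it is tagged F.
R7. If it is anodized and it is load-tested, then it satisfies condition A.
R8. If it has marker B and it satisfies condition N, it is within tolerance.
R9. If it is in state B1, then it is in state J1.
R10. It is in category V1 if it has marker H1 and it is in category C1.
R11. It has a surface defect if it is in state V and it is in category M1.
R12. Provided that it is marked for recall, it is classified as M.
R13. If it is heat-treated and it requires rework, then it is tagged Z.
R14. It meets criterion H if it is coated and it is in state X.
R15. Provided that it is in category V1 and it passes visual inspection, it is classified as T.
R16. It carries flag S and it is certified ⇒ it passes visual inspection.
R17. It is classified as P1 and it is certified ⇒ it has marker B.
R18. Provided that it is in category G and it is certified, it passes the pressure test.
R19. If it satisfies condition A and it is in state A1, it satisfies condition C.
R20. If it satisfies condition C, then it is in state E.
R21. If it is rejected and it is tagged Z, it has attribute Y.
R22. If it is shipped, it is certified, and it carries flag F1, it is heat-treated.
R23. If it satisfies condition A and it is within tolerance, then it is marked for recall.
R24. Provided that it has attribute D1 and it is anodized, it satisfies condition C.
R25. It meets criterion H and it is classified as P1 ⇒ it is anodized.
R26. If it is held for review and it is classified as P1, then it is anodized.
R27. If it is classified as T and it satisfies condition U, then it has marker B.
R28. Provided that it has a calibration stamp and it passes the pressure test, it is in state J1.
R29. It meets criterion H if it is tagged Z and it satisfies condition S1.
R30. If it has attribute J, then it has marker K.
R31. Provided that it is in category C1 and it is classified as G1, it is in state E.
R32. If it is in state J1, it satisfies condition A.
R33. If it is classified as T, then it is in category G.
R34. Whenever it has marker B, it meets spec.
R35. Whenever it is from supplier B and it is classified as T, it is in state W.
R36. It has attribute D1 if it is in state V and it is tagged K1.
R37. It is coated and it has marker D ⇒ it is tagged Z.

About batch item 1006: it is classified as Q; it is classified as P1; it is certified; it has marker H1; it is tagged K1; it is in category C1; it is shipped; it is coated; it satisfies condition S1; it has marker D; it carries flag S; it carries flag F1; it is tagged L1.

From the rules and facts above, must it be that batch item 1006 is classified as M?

No

Forward chaining from the given facts derives: is in category V1, passes visual inspection, has marker B, is heat-treated, meets spec, is tagged Z, is in state V, is classified as T, meets criterion H, is in category G, has attribute D1, passes the pressure test, is anodized, satisfies condition C, is in state E, has a calibration stamp, is in state J1, satisfies condition A, is classified as L, is tagged F.
The only rule concluding "it is classified as M" is R12, which needs "it is marked for recall"; that is never established.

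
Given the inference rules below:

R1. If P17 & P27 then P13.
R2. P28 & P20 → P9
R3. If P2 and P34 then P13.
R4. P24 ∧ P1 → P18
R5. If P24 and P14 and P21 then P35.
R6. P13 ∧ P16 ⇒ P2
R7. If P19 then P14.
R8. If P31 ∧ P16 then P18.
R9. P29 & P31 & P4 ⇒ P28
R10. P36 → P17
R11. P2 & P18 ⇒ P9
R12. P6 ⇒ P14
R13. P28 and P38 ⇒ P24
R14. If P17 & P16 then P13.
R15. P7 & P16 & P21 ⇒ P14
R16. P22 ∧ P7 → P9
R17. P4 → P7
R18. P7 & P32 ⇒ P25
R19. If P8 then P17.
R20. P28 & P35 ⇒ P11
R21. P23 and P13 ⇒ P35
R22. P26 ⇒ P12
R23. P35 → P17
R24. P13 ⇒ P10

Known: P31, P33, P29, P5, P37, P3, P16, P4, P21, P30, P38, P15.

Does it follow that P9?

P18  (by R8: P31, P16)
P28  (by R9: P29, P31, P4)
P24  (by R13: P28, P38)
P7  (by R17: P4)
P14  (by R15: P7, P16, P21)
P35  (by R5: P24, P14, P21)
P17  (by R23: P35)
P13  (by R14: P17, P16)
P2  (by R6: P13, P16)
P9  (by R11: P2, P18)

Yes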